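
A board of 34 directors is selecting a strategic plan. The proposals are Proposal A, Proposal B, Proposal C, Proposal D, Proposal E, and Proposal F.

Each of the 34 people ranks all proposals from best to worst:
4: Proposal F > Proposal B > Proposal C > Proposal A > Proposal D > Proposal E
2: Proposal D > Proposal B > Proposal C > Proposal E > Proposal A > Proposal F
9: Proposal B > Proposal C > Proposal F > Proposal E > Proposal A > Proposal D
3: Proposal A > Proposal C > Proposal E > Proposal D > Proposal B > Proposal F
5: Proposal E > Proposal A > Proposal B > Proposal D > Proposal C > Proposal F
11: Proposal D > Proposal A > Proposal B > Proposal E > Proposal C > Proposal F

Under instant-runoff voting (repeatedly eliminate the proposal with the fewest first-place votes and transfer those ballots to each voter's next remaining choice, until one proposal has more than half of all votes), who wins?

Round 1: Proposal A 3, Proposal B 9, Proposal C 0, Proposal D 13, Proposal E 5, Proposal F 4. Proposal C eliminated.
Round 2: Proposal A 3, Proposal B 9, Proposal D 13, Proposal E 5, Proposal F 4. Proposal A eliminated.
Round 3: Proposal B 9, Proposal D 13, Proposal E 8, Proposal F 4. Proposal F eliminated.
Round 4: Proposal B 13, Proposal D 13, Proposal E 8. Proposal E eliminated.
Round 5: Proposal B 18, Proposal D 16. Proposal B has a majority (≥18).

Proposal B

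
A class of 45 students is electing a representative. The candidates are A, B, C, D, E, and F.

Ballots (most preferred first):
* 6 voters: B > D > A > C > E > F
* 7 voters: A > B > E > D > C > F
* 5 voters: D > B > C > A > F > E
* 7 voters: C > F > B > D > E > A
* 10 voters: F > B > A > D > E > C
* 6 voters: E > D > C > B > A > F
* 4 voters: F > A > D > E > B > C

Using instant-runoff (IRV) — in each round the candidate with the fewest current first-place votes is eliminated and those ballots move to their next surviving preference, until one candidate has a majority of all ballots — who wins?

B

Round 1: A 7, B 6, C 7, D 5, E 6, F 14. D eliminated.
Round 2: A 7, B 11, C 7, E 6, F 14. E eliminated.
Round 3: A 7, B 11, C 13, F 14. A eliminated.
Round 4: B 18, C 13, F 14. C eliminated.
Round 5: B 24, F 21. B has a majority (≥23).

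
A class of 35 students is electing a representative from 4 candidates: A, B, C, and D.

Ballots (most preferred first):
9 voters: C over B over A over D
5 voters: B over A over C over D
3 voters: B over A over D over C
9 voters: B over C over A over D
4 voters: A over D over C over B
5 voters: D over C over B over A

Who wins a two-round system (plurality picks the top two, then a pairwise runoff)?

Round 1 first-place votes: A 4, B 17, C 9, D 5. B and C advance.
Runoff: B is ranked above C on 17 ballots, C above B on 18.

C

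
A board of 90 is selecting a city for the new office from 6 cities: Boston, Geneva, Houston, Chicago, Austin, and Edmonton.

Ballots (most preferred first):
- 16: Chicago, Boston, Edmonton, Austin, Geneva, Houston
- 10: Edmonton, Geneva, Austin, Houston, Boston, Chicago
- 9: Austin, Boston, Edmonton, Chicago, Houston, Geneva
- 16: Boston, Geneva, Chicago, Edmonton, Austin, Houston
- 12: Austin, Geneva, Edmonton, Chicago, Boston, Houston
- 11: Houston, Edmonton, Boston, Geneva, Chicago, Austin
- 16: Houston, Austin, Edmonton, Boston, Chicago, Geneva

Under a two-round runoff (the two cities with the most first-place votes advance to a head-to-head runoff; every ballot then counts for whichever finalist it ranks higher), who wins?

Round 1 first-place votes: Boston 16, Geneva 0, Houston 27, Chicago 16, Austin 21, Edmonton 10. Houston and Austin advance.
Runoff: Houston is ranked above Austin on 27 ballots, Austin above Houston on 63.

Austin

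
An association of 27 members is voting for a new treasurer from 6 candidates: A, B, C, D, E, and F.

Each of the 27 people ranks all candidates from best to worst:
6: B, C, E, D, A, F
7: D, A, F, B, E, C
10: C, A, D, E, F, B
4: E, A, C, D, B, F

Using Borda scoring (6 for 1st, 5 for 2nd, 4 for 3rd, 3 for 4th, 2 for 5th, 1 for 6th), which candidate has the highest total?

A: 6×2 + 7×5 + 10×5 + 4×5 = 117
B: 6×6 + 7×3 + 10×1 + 4×2 = 75
C: 6×5 + 7×1 + 10×6 + 4×4 = 113
D: 6×3 + 7×6 + 10×4 + 4×3 = 112
E: 6×4 + 7×2 + 10×3 + 4×6 = 92
F: 6×1 + 7×4 + 10×2 + 4×1 = 58

A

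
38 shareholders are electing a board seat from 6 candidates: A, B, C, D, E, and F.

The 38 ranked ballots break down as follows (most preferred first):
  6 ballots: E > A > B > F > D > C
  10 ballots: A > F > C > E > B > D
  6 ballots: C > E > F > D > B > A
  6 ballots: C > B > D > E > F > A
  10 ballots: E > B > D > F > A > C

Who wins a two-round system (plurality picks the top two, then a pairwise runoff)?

C

Round 1 first-place votes: A 10, B 0, C 12, D 0, E 16, F 0. E and C advance.
Runoff: E is ranked above C on 16 ballots, C above E on 22.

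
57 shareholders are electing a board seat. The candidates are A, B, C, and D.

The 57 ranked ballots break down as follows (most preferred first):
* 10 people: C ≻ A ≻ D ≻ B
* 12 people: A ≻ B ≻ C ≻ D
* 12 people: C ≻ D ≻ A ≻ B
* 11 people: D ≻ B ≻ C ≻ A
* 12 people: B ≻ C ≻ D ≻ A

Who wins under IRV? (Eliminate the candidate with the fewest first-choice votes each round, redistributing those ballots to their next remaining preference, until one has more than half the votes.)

B

Round 1: A 12, B 12, C 22, D 11. D eliminated.
Round 2: A 12, B 23, C 22. A eliminated.
Round 3: B 35, C 22. B has a majority (≥29).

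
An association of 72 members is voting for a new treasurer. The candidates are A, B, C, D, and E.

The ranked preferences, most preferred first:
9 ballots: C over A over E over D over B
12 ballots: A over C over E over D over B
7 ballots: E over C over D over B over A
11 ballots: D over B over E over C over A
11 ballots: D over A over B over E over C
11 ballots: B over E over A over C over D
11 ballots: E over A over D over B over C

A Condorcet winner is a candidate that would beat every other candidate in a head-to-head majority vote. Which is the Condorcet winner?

E

E vs A: 40–32
E vs B: 39–33
E vs C: 51–21
E vs D: 50–22
E beats every other candidate.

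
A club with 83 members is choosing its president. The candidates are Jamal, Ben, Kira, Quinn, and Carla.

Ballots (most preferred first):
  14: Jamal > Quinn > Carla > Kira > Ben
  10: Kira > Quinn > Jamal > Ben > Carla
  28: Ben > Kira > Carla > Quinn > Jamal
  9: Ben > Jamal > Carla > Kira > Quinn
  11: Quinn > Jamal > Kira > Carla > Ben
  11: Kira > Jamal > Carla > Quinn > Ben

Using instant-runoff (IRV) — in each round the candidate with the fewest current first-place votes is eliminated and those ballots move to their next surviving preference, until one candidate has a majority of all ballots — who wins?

Round 1: Jamal 14, Ben 37, Kira 21, Quinn 11, Carla 0. Carla eliminated.
Round 2: Jamal 14, Ben 37, Kira 21, Quinn 11. Quinn eliminated.
Round 3: Jamal 25, Ben 37, Kira 21. Kira eliminated.
Round 4: Jamal 46, Ben 37. Jamal has a majority (≥42).

Jamal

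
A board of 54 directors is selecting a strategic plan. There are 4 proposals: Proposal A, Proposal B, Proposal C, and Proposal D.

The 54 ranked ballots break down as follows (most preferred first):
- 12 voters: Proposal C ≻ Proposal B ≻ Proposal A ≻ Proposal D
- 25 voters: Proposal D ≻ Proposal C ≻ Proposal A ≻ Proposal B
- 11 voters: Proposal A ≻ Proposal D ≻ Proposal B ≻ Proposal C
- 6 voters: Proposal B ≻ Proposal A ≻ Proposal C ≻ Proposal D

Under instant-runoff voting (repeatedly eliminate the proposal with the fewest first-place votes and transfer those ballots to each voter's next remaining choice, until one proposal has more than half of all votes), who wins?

Round 1: Proposal A 11, Proposal B 6, Proposal C 12, Proposal D 25. Proposal B eliminated.
Round 2: Proposal A 17, Proposal C 12, Proposal D 25. Proposal C eliminated.
Round 3: Proposal A 29, Proposal D 25. Proposal A has a majority (≥28).

Proposal A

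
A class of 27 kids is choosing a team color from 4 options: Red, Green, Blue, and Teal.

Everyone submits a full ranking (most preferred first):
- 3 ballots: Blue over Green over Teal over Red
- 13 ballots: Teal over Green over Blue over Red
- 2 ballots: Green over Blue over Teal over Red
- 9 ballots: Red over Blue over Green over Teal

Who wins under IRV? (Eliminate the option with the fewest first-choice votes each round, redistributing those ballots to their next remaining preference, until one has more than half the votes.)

Round 1: Red 9, Green 2, Blue 3, Teal 13. Green eliminated.
Round 2: Red 9, Blue 5, Teal 13. Blue eliminated.
Round 3: Red 9, Teal 18. Teal has a majority (≥14).

Teal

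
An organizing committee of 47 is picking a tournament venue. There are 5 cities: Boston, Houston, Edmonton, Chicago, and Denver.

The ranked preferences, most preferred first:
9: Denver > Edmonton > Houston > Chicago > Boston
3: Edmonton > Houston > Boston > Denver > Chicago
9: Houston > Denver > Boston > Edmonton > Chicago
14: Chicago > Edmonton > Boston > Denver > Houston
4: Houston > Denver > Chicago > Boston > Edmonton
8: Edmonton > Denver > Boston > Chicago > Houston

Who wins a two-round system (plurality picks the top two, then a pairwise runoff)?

Houston

Round 1 first-place votes: Boston 0, Houston 13, Edmonton 11, Chicago 14, Denver 9. Chicago and Houston advance.
Runoff: Chicago is ranked above Houston on 22 ballots, Houston above Chicago on 25.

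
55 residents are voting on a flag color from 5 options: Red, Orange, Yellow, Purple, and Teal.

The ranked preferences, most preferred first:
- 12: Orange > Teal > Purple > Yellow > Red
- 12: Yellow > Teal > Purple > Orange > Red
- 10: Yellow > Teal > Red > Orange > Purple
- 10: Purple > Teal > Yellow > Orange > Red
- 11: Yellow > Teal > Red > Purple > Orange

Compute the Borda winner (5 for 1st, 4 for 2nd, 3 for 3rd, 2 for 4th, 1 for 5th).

Teal

Red: 12×1 + 12×1 + 10×3 + 10×1 + 11×3 = 97
Orange: 12×5 + 12×2 + 10×2 + 10×2 + 11×1 = 135
Yellow: 12×2 + 12×5 + 10×5 + 10×3 + 11×5 = 219
Purple: 12×3 + 12×3 + 10×1 + 10×5 + 11×2 = 154
Teal: 12×4 + 12×4 + 10×4 + 10×4 + 11×4 = 220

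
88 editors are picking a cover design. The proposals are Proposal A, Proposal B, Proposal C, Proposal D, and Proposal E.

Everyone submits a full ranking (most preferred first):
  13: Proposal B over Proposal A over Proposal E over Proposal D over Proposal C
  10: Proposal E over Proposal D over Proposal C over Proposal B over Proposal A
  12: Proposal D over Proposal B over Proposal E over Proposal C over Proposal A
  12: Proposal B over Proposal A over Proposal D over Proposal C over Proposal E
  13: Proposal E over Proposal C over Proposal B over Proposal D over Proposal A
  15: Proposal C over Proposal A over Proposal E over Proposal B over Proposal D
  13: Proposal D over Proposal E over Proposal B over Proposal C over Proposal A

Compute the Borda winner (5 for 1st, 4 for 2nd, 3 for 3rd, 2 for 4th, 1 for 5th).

Proposal B

Proposal A: 13×4 + 10×1 + 12×1 + 12×4 + 13×1 + 15×4 + 13×1 = 208
Proposal B: 13×5 + 10×2 + 12×4 + 12×5 + 13×3 + 15×2 + 13×3 = 301
Proposal C: 13×1 + 10×3 + 12×2 + 12×2 + 13×4 + 15×5 + 13×2 = 244
Proposal D: 13×2 + 10×4 + 12×5 + 12×3 + 13×2 + 15×1 + 13×5 = 268
Proposal E: 13×3 + 10×5 + 12×3 + 12×1 + 13×5 + 15×3 + 13×4 = 299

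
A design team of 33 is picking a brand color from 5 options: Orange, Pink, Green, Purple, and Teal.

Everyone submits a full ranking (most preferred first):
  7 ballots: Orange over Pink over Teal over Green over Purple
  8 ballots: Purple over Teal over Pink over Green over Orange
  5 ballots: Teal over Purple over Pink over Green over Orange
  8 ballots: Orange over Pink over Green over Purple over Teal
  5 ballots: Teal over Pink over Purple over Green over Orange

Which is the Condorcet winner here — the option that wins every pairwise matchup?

Teal vs Orange: 18–15
Teal vs Pink: 18–15
Teal vs Green: 25–8
Teal vs Purple: 17–16
Teal beats every other option.

Teal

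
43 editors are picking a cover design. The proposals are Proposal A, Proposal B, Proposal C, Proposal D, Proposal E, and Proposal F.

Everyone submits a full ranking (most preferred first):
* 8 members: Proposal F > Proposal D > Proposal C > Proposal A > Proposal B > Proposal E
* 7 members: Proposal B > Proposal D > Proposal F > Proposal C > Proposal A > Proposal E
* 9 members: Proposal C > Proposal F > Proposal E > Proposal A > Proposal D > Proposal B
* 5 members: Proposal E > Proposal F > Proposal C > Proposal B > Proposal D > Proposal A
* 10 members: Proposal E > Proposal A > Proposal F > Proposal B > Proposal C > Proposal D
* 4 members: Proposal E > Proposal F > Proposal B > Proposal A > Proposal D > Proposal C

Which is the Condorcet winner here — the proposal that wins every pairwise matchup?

Proposal F

Proposal F vs Proposal A: 33–10
Proposal F vs Proposal B: 36–7
Proposal F vs Proposal C: 34–9
Proposal F vs Proposal D: 36–7
Proposal F vs Proposal E: 24–19
Proposal F beats every other proposal.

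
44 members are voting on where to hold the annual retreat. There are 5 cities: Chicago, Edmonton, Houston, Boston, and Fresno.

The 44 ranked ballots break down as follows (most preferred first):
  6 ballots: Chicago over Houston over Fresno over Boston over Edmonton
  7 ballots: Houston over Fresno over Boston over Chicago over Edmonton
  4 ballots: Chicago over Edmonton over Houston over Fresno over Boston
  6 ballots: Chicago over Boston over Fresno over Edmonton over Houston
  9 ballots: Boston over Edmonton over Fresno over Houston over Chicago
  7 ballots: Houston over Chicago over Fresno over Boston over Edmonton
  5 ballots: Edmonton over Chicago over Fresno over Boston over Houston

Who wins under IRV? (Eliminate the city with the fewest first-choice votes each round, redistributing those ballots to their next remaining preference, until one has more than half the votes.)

Houston

Round 1: Chicago 16, Edmonton 5, Houston 14, Boston 9, Fresno 0. Fresno eliminated.
Round 2: Chicago 16, Edmonton 5, Houston 14, Boston 9. Edmonton eliminated.
Round 3: Chicago 21, Houston 14, Boston 9. Boston eliminated.
Round 4: Chicago 21, Houston 23. Houston has a majority (≥23).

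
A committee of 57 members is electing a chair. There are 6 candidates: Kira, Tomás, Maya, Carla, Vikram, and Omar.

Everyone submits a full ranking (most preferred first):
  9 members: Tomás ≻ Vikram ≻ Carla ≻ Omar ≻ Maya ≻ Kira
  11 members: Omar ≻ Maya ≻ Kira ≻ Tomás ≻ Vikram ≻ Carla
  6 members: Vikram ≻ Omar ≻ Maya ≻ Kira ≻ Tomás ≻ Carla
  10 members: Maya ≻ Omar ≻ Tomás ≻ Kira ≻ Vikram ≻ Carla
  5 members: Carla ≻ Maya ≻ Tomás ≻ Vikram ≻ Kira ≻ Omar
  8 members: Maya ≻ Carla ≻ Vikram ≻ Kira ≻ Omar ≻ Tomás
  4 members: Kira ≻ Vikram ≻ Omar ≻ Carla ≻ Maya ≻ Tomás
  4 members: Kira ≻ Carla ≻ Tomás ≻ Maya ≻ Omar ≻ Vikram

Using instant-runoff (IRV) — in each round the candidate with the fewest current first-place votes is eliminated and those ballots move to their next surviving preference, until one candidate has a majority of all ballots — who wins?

Round 1: Kira 8, Tomás 9, Maya 18, Carla 5, Vikram 6, Omar 11. Carla eliminated.
Round 2: Kira 8, Tomás 9, Maya 23, Vikram 6, Omar 11. Vikram eliminated.
Round 3: Kira 8, Tomás 9, Maya 23, Omar 17. Kira eliminated.
Round 4: Tomás 13, Maya 23, Omar 21. Tomás eliminated.
Round 5: Maya 27, Omar 30. Omar has a majority (≥29).

Omar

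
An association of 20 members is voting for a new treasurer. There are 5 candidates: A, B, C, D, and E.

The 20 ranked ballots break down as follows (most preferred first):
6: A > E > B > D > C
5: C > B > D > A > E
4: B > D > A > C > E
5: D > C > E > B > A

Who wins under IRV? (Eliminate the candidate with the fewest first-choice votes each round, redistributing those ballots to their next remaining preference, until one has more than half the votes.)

Round 1: A 6, B 4, C 5, D 5, E 0. E eliminated.
Round 2: A 6, B 4, C 5, D 5. B eliminated.
Round 3: A 6, C 5, D 9. C eliminated.
Round 4: A 6, D 14. D has a majority (≥11).

D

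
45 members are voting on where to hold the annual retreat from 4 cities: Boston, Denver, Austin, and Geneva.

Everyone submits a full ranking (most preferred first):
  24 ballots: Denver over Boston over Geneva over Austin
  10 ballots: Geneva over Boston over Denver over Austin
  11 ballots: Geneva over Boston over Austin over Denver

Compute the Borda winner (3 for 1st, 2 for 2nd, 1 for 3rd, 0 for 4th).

Boston

Boston: 24×2 + 10×2 + 11×2 = 90
Denver: 24×3 + 10×1 + 11×0 = 82
Austin: 24×0 + 10×0 + 11×1 = 11
Geneva: 24×1 + 10×3 + 11×3 = 87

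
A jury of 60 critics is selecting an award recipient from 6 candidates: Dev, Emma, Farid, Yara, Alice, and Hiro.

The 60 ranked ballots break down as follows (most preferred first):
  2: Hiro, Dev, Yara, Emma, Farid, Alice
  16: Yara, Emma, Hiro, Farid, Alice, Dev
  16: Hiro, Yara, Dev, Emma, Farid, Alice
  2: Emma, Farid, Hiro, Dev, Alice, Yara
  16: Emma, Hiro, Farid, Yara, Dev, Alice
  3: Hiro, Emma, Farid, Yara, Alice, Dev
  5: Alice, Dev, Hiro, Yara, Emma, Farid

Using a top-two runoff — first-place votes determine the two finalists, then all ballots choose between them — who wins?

Round 1 first-place votes: Dev 0, Emma 18, Farid 0, Yara 16, Alice 5, Hiro 21. Hiro and Emma advance.
Runoff: Hiro is ranked above Emma on 26 ballots, Emma above Hiro on 34.

Emma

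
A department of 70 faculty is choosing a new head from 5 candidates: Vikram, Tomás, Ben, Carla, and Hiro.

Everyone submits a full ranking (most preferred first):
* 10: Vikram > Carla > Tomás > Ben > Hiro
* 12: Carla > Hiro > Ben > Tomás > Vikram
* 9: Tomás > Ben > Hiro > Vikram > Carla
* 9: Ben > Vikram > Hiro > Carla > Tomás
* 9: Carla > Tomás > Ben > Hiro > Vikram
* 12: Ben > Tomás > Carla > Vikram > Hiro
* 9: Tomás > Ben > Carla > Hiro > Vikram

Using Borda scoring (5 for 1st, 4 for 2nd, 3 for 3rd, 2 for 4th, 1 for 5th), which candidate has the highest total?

Vikram: 10×5 + 12×1 + 9×2 + 9×4 + 9×1 + 12×2 + 9×1 = 158
Tomás: 10×3 + 12×2 + 9×5 + 9×1 + 9×4 + 12×4 + 9×5 = 237
Ben: 10×2 + 12×3 + 9×4 + 9×5 + 9×3 + 12×5 + 9×4 = 260
Carla: 10×4 + 12×5 + 9×1 + 9×2 + 9×5 + 12×3 + 9×3 = 235
Hiro: 10×1 + 12×4 + 9×3 + 9×3 + 9×2 + 12×1 + 9×2 = 160

Ben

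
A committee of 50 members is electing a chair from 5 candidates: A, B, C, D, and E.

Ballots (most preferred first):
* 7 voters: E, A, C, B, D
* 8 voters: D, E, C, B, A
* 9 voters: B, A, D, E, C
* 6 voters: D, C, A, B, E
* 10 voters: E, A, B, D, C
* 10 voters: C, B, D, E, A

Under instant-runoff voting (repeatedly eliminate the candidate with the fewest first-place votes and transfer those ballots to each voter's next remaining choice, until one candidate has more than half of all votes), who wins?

Round 1: A 0, B 9, C 10, D 14, E 17. A eliminated.
Round 2: B 9, C 10, D 14, E 17. B eliminated.
Round 3: C 10, D 23, E 17. C eliminated.
Round 4: D 33, E 17. D has a majority (≥26).

D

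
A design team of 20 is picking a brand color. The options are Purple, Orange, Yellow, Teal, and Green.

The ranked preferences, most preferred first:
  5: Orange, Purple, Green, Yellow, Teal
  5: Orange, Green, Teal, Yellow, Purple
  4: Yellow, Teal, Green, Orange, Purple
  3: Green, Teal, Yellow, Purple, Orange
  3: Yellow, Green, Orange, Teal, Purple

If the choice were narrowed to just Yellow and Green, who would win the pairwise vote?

Green

Yellow is ranked above Green on 7 ballots; Green above Yellow on 13.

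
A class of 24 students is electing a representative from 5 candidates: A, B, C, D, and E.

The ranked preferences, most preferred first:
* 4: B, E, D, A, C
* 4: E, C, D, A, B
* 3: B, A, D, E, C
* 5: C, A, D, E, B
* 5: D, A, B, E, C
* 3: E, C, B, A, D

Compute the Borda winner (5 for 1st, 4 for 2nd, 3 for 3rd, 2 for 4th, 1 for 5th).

A: 4×2 + 4×2 + 3×4 + 5×4 + 5×4 + 3×2 = 74
B: 4×5 + 4×1 + 3×5 + 5×1 + 5×3 + 3×3 = 68
C: 4×1 + 4×4 + 3×1 + 5×5 + 5×1 + 3×4 = 65
D: 4×3 + 4×3 + 3×3 + 5×3 + 5×5 + 3×1 = 76
E: 4×4 + 4×5 + 3×2 + 5×2 + 5×2 + 3×5 = 77

E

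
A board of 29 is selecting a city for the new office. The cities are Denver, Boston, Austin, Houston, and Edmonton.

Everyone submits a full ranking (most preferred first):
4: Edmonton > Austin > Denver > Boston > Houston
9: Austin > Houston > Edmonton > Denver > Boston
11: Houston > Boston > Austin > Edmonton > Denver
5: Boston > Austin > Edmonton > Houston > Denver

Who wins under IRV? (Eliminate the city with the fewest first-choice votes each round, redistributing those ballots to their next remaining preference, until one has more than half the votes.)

Round 1: Denver 0, Boston 5, Austin 9, Houston 11, Edmonton 4. Denver eliminated.
Round 2: Boston 5, Austin 9, Houston 11, Edmonton 4. Edmonton eliminated.
Round 3: Boston 5, Austin 13, Houston 11. Boston eliminated.
Round 4: Austin 18, Houston 11. Austin has a majority (≥15).

Austin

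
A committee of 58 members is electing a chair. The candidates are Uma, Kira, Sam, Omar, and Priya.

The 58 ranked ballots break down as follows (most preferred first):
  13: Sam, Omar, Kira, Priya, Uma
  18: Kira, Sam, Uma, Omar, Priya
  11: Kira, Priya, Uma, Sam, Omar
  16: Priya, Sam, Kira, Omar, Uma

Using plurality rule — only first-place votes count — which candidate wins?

Kira

First-place votes: Uma 0, Kira 29, Sam 13, Omar 0, Priya 16.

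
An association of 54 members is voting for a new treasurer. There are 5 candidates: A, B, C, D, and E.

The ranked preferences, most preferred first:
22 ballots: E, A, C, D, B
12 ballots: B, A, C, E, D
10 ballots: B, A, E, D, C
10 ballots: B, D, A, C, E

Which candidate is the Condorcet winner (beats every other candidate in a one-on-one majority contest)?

B vs A: 32–22
B vs C: 32–22
B vs D: 32–22
B vs E: 32–22
B beats every other candidate.

B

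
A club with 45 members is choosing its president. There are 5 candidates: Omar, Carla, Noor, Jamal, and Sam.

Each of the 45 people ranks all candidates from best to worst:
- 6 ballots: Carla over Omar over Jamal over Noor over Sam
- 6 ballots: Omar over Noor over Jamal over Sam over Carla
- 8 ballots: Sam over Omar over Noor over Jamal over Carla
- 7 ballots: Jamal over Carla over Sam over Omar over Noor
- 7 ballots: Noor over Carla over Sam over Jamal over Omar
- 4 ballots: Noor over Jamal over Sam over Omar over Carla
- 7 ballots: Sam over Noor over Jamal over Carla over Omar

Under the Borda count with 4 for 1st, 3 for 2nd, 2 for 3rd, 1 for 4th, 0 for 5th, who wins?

Omar: 6×3 + 6×4 + 8×3 + 7×1 + 7×0 + 4×1 + 7×0 = 77
Carla: 6×4 + 6×0 + 8×0 + 7×3 + 7×3 + 4×0 + 7×1 = 73
Noor: 6×1 + 6×3 + 8×2 + 7×0 + 7×4 + 4×4 + 7×3 = 105
Jamal: 6×2 + 6×2 + 8×1 + 7×4 + 7×1 + 4×3 + 7×2 = 93
Sam: 6×0 + 6×1 + 8×4 + 7×2 + 7×2 + 4×2 + 7×4 = 102

Noor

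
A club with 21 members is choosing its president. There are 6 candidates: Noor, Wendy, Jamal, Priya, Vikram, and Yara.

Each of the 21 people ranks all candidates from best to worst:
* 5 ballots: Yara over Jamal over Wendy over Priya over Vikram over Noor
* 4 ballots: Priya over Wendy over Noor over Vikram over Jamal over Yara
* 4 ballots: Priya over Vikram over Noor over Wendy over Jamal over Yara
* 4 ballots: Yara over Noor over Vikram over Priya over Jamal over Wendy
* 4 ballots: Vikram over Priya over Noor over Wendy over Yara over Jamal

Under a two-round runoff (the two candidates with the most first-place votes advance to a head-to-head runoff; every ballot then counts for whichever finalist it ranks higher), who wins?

Priya

Round 1 first-place votes: Noor 0, Wendy 0, Jamal 0, Priya 8, Vikram 4, Yara 9. Yara and Priya advance.
Runoff: Yara is ranked above Priya on 9 ballots, Priya above Yara on 12.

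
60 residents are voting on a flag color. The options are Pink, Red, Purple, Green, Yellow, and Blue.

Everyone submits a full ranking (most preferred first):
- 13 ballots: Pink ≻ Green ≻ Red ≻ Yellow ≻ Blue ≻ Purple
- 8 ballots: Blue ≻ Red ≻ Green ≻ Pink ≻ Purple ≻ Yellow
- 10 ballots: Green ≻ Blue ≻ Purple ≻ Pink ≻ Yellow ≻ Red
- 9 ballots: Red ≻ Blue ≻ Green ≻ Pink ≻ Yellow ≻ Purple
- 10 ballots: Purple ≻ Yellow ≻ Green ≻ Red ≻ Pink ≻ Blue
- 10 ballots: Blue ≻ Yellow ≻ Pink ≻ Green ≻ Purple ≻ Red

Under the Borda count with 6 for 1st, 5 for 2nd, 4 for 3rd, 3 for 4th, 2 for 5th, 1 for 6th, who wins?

Pink: 13×6 + 8×3 + 10×3 + 9×3 + 10×2 + 10×4 = 219
Red: 13×4 + 8×5 + 10×1 + 9×6 + 10×3 + 10×1 = 196
Purple: 13×1 + 8×2 + 10×4 + 9×1 + 10×6 + 10×2 = 158
Green: 13×5 + 8×4 + 10×6 + 9×4 + 10×4 + 10×3 = 263
Yellow: 13×3 + 8×1 + 10×2 + 9×2 + 10×5 + 10×5 = 185
Blue: 13×2 + 8×6 + 10×5 + 9×5 + 10×1 + 10×6 = 239

Green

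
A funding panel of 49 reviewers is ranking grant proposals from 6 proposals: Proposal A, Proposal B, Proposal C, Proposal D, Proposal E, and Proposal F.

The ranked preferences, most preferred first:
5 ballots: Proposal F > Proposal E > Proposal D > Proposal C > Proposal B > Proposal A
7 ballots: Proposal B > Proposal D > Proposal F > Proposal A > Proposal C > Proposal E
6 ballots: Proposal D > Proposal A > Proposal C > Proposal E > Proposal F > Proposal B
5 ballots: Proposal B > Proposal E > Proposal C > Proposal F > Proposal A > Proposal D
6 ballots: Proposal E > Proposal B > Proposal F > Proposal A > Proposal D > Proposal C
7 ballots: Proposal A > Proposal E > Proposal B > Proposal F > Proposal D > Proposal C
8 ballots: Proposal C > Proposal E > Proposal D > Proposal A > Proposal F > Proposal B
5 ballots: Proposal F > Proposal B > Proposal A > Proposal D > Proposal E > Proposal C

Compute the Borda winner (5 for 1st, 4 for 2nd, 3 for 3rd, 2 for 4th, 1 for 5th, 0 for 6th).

Proposal E

Proposal A: 5×0 + 7×2 + 6×4 + 5×1 + 6×2 + 7×5 + 8×2 + 5×3 = 121
Proposal B: 5×1 + 7×5 + 6×0 + 5×5 + 6×4 + 7×3 + 8×0 + 5×4 = 130
Proposal C: 5×2 + 7×1 + 6×3 + 5×3 + 6×0 + 7×0 + 8×5 + 5×0 = 90
Proposal D: 5×3 + 7×4 + 6×5 + 5×0 + 6×1 + 7×1 + 8×3 + 5×2 = 120
Proposal E: 5×4 + 7×0 + 6×2 + 5×4 + 6×5 + 7×4 + 8×4 + 5×1 = 147
Proposal F: 5×5 + 7×3 + 6×1 + 5×2 + 6×3 + 7×2 + 8×1 + 5×5 = 127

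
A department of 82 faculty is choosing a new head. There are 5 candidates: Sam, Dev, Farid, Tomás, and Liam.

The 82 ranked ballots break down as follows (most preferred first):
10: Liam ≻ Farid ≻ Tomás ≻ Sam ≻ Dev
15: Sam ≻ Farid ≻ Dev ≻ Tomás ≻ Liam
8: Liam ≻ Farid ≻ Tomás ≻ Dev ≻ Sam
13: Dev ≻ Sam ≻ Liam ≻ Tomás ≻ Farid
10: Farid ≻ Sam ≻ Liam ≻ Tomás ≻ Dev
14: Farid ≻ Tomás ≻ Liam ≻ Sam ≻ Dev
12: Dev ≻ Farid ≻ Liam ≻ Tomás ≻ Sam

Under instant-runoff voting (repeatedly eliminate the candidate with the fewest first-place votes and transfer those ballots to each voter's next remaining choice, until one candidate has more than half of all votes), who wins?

Farid

Round 1: Sam 15, Dev 25, Farid 24, Tomás 0, Liam 18. Tomás eliminated.
Round 2: Sam 15, Dev 25, Farid 24, Liam 18. Sam eliminated.
Round 3: Dev 25, Farid 39, Liam 18. Liam eliminated.
Round 4: Dev 25, Farid 57. Farid has a majority (≥42).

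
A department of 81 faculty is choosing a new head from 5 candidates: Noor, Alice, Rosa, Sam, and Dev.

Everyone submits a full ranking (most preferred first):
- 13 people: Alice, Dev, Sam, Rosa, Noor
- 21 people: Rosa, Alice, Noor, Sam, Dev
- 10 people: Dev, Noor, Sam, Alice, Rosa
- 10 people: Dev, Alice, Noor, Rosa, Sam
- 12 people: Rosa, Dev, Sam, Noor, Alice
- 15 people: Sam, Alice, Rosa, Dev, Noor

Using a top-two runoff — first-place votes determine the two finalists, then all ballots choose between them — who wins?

Round 1 first-place votes: Noor 0, Alice 13, Rosa 33, Sam 15, Dev 20. Rosa and Dev advance.
Runoff: Rosa is ranked above Dev on 48 ballots, Dev above Rosa on 33.

Rosa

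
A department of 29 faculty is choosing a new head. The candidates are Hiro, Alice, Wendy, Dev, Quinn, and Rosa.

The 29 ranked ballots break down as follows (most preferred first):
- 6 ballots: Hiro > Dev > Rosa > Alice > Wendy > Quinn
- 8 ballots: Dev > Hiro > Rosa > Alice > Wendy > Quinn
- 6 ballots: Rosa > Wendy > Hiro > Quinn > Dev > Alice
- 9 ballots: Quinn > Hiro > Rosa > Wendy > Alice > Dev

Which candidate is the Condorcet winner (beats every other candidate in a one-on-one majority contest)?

Hiro vs Alice: 29–0
Hiro vs Wendy: 23–6
Hiro vs Dev: 21–8
Hiro vs Quinn: 20–9
Hiro vs Rosa: 23–6
Hiro beats every other candidate.

Hiro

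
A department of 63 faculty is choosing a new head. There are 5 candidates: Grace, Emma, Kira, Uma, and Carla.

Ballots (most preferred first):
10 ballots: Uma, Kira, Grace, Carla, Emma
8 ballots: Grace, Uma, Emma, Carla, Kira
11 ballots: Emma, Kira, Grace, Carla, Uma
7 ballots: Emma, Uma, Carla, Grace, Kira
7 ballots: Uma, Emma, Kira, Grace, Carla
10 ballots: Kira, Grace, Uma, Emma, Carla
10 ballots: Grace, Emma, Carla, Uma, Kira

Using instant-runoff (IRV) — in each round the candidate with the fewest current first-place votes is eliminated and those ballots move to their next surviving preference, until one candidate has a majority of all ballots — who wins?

Round 1: Grace 18, Emma 18, Kira 10, Uma 17, Carla 0. Carla eliminated.
Round 2: Grace 18, Emma 18, Kira 10, Uma 17. Kira eliminated.
Round 3: Grace 28, Emma 18, Uma 17. Uma eliminated.
Round 4: Grace 38, Emma 25. Grace has a majority (≥32).

Grace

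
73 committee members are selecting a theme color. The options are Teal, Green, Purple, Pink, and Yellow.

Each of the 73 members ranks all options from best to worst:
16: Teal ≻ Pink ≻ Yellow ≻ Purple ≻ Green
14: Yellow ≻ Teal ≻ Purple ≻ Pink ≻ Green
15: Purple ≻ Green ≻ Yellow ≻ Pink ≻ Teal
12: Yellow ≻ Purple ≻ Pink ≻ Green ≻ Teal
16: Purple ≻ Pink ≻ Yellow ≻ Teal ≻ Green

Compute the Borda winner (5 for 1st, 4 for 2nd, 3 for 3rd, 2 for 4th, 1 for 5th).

Teal: 16×5 + 14×4 + 15×1 + 12×1 + 16×2 = 195
Green: 16×1 + 14×1 + 15×4 + 12×2 + 16×1 = 130
Purple: 16×2 + 14×3 + 15×5 + 12×4 + 16×5 = 277
Pink: 16×4 + 14×2 + 15×2 + 12×3 + 16×4 = 222
Yellow: 16×3 + 14×5 + 15×3 + 12×5 + 16×3 = 271

Purple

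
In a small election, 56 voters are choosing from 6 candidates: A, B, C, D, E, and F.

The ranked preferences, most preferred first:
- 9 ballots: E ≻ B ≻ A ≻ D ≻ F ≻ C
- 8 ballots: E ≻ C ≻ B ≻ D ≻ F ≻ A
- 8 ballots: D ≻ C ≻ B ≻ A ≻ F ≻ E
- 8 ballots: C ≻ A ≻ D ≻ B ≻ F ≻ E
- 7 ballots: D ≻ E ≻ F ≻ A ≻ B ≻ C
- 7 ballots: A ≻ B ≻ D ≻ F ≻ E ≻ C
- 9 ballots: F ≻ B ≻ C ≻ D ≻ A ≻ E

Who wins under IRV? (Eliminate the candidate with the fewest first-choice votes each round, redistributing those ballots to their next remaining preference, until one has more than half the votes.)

D

Round 1: A 7, B 0, C 8, D 15, E 17, F 9. B eliminated.
Round 2: A 7, C 8, D 15, E 17, F 9. A eliminated.
Round 3: C 8, D 22, E 17, F 9. C eliminated.
Round 4: D 30, E 17, F 9. D has a majority (≥29).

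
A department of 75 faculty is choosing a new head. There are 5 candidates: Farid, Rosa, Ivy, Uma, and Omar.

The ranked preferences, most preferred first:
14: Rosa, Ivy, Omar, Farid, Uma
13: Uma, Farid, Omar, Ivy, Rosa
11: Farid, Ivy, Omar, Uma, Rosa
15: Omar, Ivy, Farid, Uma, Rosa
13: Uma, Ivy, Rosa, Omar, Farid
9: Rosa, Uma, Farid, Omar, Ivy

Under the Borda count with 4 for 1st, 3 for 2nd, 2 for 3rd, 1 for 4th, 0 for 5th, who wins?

Ivy

Farid: 14×1 + 13×3 + 11×4 + 15×2 + 13×0 + 9×2 = 145
Rosa: 14×4 + 13×0 + 11×0 + 15×0 + 13×2 + 9×4 = 118
Ivy: 14×3 + 13×1 + 11×3 + 15×3 + 13×3 + 9×0 = 172
Uma: 14×0 + 13×4 + 11×1 + 15×1 + 13×4 + 9×3 = 157
Omar: 14×2 + 13×2 + 11×2 + 15×4 + 13×1 + 9×1 = 158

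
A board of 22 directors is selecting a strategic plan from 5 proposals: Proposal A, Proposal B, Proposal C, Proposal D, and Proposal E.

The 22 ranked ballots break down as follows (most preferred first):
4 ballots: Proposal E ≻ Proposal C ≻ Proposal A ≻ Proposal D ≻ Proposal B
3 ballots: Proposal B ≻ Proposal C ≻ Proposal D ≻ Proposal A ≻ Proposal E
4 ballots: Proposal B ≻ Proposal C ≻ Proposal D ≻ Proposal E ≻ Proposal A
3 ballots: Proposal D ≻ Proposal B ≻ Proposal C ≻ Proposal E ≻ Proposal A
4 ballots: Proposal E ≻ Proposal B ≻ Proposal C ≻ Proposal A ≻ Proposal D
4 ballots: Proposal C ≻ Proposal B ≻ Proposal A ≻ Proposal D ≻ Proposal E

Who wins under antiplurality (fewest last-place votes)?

Last-place votes: Proposal A 7, Proposal B 4, Proposal C 0, Proposal D 4, Proposal E 7.

Proposal C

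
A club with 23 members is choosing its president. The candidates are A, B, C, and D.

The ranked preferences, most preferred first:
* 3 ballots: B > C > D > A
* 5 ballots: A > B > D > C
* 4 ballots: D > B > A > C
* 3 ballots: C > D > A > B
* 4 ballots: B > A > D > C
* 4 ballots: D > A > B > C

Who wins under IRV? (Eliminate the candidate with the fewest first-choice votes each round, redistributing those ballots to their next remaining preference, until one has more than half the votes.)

B

Round 1: A 5, B 7, C 3, D 8. C eliminated.
Round 2: A 5, B 7, D 11. A eliminated.
Round 3: B 12, D 11. B has a majority (≥12).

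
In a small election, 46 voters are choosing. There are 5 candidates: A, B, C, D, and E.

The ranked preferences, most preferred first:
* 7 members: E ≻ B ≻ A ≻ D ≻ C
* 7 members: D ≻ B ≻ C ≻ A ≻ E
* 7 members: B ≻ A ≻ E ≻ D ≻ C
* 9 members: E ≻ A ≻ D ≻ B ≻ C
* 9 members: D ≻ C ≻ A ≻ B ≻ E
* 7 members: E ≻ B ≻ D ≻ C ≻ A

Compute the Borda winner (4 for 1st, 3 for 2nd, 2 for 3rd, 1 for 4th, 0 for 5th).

A: 7×2 + 7×1 + 7×3 + 9×3 + 9×2 + 7×0 = 87
B: 7×3 + 7×3 + 7×4 + 9×1 + 9×1 + 7×3 = 109
C: 7×0 + 7×2 + 7×0 + 9×0 + 9×3 + 7×1 = 48
D: 7×1 + 7×4 + 7×1 + 9×2 + 9×4 + 7×2 = 110
E: 7×4 + 7×0 + 7×2 + 9×4 + 9×0 + 7×4 = 106

D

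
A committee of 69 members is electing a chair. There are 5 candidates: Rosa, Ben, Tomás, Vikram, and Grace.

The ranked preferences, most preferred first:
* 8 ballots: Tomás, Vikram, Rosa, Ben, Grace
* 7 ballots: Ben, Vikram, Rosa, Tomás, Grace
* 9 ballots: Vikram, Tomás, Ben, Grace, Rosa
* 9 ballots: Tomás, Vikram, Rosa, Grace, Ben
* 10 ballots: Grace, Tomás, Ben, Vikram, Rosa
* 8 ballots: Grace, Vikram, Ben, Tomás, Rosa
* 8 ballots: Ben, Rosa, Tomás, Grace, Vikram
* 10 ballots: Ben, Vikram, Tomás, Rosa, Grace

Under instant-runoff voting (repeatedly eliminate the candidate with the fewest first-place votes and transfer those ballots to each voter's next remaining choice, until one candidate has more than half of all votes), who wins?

Tomás

Round 1: Rosa 0, Ben 25, Tomás 17, Vikram 9, Grace 18. Rosa eliminated.
Round 2: Ben 25, Tomás 17, Vikram 9, Grace 18. Vikram eliminated.
Round 3: Ben 25, Tomás 26, Grace 18. Grace eliminated.
Round 4: Ben 33, Tomás 36. Tomás has a majority (≥35).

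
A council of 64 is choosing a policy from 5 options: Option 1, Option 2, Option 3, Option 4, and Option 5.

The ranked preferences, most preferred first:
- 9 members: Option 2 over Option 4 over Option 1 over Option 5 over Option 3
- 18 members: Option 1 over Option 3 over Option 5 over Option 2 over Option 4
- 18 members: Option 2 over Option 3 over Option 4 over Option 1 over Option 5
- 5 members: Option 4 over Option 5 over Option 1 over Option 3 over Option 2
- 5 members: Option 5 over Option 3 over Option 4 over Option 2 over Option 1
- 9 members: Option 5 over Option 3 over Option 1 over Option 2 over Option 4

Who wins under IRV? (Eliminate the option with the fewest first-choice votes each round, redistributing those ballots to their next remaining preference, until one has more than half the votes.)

Round 1: Option 1 18, Option 2 27, Option 3 0, Option 4 5, Option 5 14. Option 3 eliminated.
Round 2: Option 1 18, Option 2 27, Option 4 5, Option 5 14. Option 4 eliminated.
Round 3: Option 1 18, Option 2 27, Option 5 19. Option 1 eliminated.
Round 4: Option 2 27, Option 5 37. Option 5 has a majority (≥33).

Option 5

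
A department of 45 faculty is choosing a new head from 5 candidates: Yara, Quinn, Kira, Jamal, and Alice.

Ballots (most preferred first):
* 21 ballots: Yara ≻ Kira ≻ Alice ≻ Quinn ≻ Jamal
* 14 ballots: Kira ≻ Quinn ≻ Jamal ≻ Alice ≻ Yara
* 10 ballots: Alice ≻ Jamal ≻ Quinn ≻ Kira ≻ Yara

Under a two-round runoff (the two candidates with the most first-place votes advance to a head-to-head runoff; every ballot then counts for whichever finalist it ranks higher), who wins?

Round 1 first-place votes: Yara 21, Quinn 0, Kira 14, Jamal 0, Alice 10. Yara and Kira advance.
Runoff: Yara is ranked above Kira on 21 ballots, Kira above Yara on 24.

Kira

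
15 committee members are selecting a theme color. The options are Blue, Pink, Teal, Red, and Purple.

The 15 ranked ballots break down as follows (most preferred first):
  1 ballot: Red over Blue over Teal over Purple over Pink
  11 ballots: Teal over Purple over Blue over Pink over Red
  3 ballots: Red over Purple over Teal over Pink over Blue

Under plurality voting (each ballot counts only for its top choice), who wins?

Teal

First-place votes: Blue 0, Pink 0, Teal 11, Red 4, Purple 0.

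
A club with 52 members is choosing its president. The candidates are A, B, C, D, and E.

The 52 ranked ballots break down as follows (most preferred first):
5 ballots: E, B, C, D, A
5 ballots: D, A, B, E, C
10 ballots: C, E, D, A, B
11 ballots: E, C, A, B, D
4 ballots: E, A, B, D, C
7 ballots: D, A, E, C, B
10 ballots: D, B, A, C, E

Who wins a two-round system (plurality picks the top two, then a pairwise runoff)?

Round 1 first-place votes: A 0, B 0, C 10, D 22, E 20. D and E advance.
Runoff: D is ranked above E on 22 ballots, E above D on 30.

E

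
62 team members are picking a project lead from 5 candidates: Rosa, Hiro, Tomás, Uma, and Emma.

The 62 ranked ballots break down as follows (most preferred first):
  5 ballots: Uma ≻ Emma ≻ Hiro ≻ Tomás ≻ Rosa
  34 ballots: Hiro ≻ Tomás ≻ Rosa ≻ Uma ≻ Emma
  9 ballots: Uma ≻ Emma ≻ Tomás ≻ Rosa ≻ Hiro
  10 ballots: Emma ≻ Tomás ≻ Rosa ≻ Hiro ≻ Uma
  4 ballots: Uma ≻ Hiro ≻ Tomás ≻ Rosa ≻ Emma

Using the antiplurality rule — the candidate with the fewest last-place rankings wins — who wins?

Tomás

Last-place votes: Rosa 5, Hiro 9, Tomás 0, Uma 10, Emma 38.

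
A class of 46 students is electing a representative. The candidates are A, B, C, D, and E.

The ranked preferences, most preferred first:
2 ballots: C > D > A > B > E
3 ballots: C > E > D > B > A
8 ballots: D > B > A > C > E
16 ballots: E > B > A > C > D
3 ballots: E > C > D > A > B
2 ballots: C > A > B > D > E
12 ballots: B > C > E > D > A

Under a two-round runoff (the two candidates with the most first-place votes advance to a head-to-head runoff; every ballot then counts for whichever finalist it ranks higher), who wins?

Round 1 first-place votes: A 0, B 12, C 7, D 8, E 19. E and B advance.
Runoff: E is ranked above B on 22 ballots, B above E on 24.

B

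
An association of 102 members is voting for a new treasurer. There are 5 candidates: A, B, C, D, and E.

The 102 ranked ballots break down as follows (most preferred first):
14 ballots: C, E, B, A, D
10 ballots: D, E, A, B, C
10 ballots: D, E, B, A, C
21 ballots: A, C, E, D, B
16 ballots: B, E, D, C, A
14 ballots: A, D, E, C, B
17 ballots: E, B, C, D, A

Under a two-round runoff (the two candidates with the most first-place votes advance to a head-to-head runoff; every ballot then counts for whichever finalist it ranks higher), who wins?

D

Round 1 first-place votes: A 35, B 16, C 14, D 20, E 17. A and D advance.
Runoff: A is ranked above D on 49 ballots, D above A on 53.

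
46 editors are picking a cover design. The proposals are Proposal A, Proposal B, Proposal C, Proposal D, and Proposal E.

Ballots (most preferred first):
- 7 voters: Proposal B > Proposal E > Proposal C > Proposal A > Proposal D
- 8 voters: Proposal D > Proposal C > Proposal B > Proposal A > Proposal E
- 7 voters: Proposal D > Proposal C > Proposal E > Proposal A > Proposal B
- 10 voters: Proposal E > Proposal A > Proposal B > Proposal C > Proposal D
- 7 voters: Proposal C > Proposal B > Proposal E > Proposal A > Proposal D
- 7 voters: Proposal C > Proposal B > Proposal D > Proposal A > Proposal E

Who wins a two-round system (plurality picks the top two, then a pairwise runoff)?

Round 1 first-place votes: Proposal A 0, Proposal B 7, Proposal C 14, Proposal D 15, Proposal E 10. Proposal D and Proposal C advance.
Runoff: Proposal D is ranked above Proposal C on 15 ballots, Proposal C above Proposal D on 31.

Proposal C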